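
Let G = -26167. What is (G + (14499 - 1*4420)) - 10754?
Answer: -26842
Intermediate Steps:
(G + (14499 - 1*4420)) - 10754 = (-26167 + (14499 - 1*4420)) - 10754 = (-26167 + (14499 - 4420)) - 10754 = (-26167 + 10079) - 10754 = -16088 - 10754 = -26842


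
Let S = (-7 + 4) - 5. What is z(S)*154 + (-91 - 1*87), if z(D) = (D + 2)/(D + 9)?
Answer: -1102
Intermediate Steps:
S = -8 (S = -3 - 5 = -8)
z(D) = (2 + D)/(9 + D)
z(S)*154 + (-91 - 1*87) = ((2 - 8)/(9 - 8))*154 + (-91 - 1*87) = (-6/1)*154 + (-91 - 87) = (1*(-6))*154 - 178 = -6*154 - 178 = -924 - 178 = -1102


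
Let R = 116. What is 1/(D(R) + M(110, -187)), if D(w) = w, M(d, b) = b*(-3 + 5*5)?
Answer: -1/3998 ≈ -0.00025012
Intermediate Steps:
M(d, b) = 22*b (M(d, b) = b*(-3 + 25) = b*22 = 22*b)
1/(D(R) + M(110, -187)) = 1/(116 + 22*(-187)) = 1/(116 - 4114) = 1/(-3998) = -1/3998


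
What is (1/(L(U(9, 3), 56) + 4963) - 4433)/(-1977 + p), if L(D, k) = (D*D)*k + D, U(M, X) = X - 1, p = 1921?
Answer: 5750709/72646 ≈ 79.161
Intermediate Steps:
U(M, X) = -1 + X
L(D, k) = D + k*D² (L(D, k) = D²*k + D = k*D² + D = D + k*D²)
(1/(L(U(9, 3), 56) + 4963) - 4433)/(-1977 + p) = (1/((-1 + 3)*(1 + (-1 + 3)*56) + 4963) - 4433)/(-1977 + 1921) = (1/(2*(1 + 2*56) + 4963) - 4433)/(-56) = (1/(2*(1 + 112) + 4963) - 4433)*(-1/56) = (1/(2*113 + 4963) - 4433)*(-1/56) = (1/(226 + 4963) - 4433)*(-1/56) = (1/5189 - 4433)*(-1/56) = -23002836/5189*(-1/56) = 5750709/72646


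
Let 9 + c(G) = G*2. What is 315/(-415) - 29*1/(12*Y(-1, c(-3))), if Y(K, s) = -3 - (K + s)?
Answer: -12235/12948 ≈ -0.94493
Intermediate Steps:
c(G) = -9 + 2*G (c(G) = -9 + G*2 = -9 + 2*G)
Y(K, s) = -3 - K - s (Y(K, s) = -3 + (-K - s) = -3 - K - s)
315/(-415) - 29*1/(12*Y(-1, c(-3))) = 315/(-415) - 29*1/(12*(-3 - 1*(-1) - (-9 + 2*(-3)))) = 315*(-1/415) - 29*1/(12*(-3 + 1 - (-9 - 6))) = -63/83 - 29*1/(12*(-3 + 1 - 1*(-15))) = -63/83 - 29*1/(12*(-3 + 1 + 15)) = -63/83 - 29/(-4*13*(-3)) = -63/83 - 29/((-52*(-3))) = -63/83 - 29/156 = -12235/12948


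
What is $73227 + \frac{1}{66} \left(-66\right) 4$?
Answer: $73223$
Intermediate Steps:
$73227 + \frac{1}{66} \left(-66\right) 4 = 73227 - 4 = 73223$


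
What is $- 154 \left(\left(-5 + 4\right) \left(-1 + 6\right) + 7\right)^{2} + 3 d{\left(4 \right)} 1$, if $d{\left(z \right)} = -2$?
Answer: $-622$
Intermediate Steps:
$- 154 \left(\left(-5 + 4\right) \left(-1 + 6\right) + 7\right)^{2} + 3 d{\left(4 \right)} 1 = - 154 \left(\left(-5 + 4\right) \left(-1 + 6\right) + 7\right)^{2} + 3 \left(-2\right) 1 = - 154 \left(\left(-1\right) 5 + 7\right)^{2} - 6 = - 154 \left(-5 + 7\right)^{2} - 6 = - 154 \cdot 2^{2} - 6 = \left(-154\right) 4 - 6 = -616 - 6 = -622$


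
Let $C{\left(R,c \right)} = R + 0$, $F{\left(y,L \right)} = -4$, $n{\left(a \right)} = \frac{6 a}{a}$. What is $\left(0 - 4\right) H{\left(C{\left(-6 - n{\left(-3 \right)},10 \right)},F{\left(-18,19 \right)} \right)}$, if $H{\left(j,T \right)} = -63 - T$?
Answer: $236$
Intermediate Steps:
$n{\left(a \right)} = 6$
$C{\left(R,c \right)} = R$
$\left(0 - 4\right) H{\left(C{\left(-6 - n{\left(-3 \right)},10 \right)},F{\left(-18,19 \right)} \right)} = \left(0 - 4\right) \left(-63 - -4\right) = - 4 \left(-63 + 4\right) = \left(-4\right) \left(-59\right) = 236$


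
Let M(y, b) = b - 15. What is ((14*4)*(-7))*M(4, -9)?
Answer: 9408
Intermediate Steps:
M(y, b) = -15 + b
((14*4)*(-7))*M(4, -9) = ((14*4)*(-7))*(-15 - 9) = (56*(-7))*(-24) = -392*(-24) = 9408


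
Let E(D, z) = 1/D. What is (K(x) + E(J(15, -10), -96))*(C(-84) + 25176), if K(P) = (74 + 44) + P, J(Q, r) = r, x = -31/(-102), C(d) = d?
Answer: 14829864/5 ≈ 2.9660e+6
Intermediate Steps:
x = 31/102 (x = -31*(-1/102) = 31/102 ≈ 0.30392)
K(P) = 118 + P
(K(x) + E(J(15, -10), -96))*(C(-84) + 25176) = ((118 + 31/102) + 1/(-10))*(-84 + 25176) = (12067/102 - 1/10)*25092 = (30142/255)*25092 = 14829864/5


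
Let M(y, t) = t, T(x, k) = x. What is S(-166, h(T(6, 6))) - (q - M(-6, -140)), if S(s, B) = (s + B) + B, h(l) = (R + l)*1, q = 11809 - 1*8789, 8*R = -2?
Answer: -6629/2 ≈ -3314.5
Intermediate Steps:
R = -1/4 (R = (1/8)*(-2) = -1/4 ≈ -0.25000)
q = 3020 (q = 11809 - 8789 = 3020)
h(l) = -1/4 + l (h(l) = (-1/4 + l)*1 = -1/4 + l)
S(s, B) = s + 2*B (S(s, B) = (B + s) + B = s + 2*B)
S(-166, h(T(6, 6))) - (q - M(-6, -140)) = (-166 + 2*(-1/4 + 6)) - (3020 - 1*(-140)) = (-166 + 2*(23/4)) - (3020 + 140) = (-166 + 23/2) - 1*3160 = -309/2 - 3160 = -6629/2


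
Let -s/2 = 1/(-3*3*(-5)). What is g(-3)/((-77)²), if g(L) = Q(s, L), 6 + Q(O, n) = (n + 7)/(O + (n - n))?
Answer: -96/5929 ≈ -0.016192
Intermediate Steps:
s = -2/45 (s = -2/(-3*3*(-5)) = -2/((-9*(-5))) = -2/45 ≈ -0.044444)
Q(O, n) = -6 + (7 + n)/O (Q(O, n) = -6 + (n + 7)/(O + (n - n)) = -6 + (7 + n)/(O + 0) = -6 + (7 + n)/O)
g(L) = -327/2 - 45*L/2 (g(L) = (7 + L - 6*(-2/45))/(-2/45) = -45*(7 + L + 4/15)/2 = -45*(109/15 + L)/2 = -327/2 - 45*L/2)
g(-3)/((-77)²) = (-327/2 - 45/2*(-3))/((-77)²) = (-327/2 + 135/2)/5929 = -96*1/5929 = -96/5929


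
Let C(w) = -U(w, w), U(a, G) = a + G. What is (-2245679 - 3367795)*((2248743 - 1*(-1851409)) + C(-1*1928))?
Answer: -23037742203792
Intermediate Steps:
U(a, G) = G + a
C(w) = -2*w (C(w) = -(w + w) = -2*w)
(-2245679 - 3367795)*((2248743 - 1*(-1851409)) + C(-1*1928)) = (-2245679 - 3367795)*((2248743 - 1*(-1851409)) - (-2)*1928) = -5613474*((2248743 + 1851409) - 2*(-1928)) = -5613474*(4100152 + 3856) = -5613474*4104008 = -23037742203792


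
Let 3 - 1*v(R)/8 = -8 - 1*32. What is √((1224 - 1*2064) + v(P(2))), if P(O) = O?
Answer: 4*I*√31 ≈ 22.271*I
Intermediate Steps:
v(R) = 344 (v(R) = 24 - 8*(-8 - 1*32) = 24 - 8*(-8 - 32) = 24 - 8*(-40) = 24 + 320 = 344)
√((1224 - 1*2064) + v(P(2))) = √((1224 - 1*2064) + 344) = √((1224 - 2064) + 344) = √(-840 + 344) = √(-496) = 4*I*√31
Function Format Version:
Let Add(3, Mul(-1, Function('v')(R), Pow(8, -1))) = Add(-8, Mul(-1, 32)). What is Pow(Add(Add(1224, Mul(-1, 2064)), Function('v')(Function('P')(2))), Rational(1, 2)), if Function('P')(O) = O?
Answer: Mul(4, I, Pow(31, Rational(1, 2))) ≈ Mul(22.271, I)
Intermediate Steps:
Function('v')(R) = 344 (Function('v')(R) = Add(24, Mul(-8, Add(-8, Mul(-1, 32)))) = Add(24, Mul(-8, Add(-8, -32))) = Add(24, Mul(-8, -40)) = Add(24, 320) = 344)
Pow(Add(Add(1224, Mul(-1, 2064)), Function('v')(Function('P')(2))), Rational(1, 2)) = Pow(Add(Add(1224, Mul(-1, 2064)), 344), Rational(1, 2)) = Pow(Add(Add(1224, -2064), 344), Rational(1, 2)) = Pow(Add(-840, 344), Rational(1, 2)) = Pow(-496, Rational(1, 2)) = Mul(4, I, Pow(31, Rational(1, 2)))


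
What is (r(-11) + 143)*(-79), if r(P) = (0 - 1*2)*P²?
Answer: 7821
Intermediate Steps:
r(P) = -2*P² (r(P) = (0 - 2)*P² = -2*P²)
(r(-11) + 143)*(-79) = (-2*(-11)² + 143)*(-79) = (-2*121 + 143)*(-79) = (-242 + 143)*(-79) = -99*(-79) = 7821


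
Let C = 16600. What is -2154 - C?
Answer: -18754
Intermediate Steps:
-2154 - C = -2154 - 1*16600 = -2154 - 16600 = -18754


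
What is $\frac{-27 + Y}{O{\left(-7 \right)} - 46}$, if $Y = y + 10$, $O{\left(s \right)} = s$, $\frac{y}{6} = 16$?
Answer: $- \frac{79}{53} \approx -1.4906$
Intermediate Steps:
$y = 96$ ($y = 6 \cdot 16 = 96$)
$Y = 106$ ($Y = 96 + 10 = 106$)
$\frac{-27 + Y}{O{\left(-7 \right)} - 46} = \frac{-27 + 106}{-7 - 46} = \frac{79}{-53} = 79 \left(- \frac{1}{53}\right) = - \frac{79}{53}$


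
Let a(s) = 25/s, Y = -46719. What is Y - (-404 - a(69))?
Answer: -3195710/69 ≈ -46315.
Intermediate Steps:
Y - (-404 - a(69)) = -46719 - (-404 - 25/69) = -46719 - 1*(-27901/69) = -46719 + 27901/69 = -3195710/69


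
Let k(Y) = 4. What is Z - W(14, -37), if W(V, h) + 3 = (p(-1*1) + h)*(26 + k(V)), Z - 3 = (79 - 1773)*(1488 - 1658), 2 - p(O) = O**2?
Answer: 289066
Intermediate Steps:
p(O) = 2 - O**2
Z = 287983 (Z = 3 + (79 - 1773)*(1488 - 1658) = 3 - 1694*(-170) = 3 + 287980 = 287983)
W(V, h) = 27 + 30*h (W(V, h) = -3 + ((2 - (-1*1)**2) + h)*(26 + 4) = -3 + ((2 - 1*(-1)**2) + h)*30 = -3 + ((2 - 1*1) + h)*30 = -3 + ((2 - 1) + h)*30 = -3 + (1 + h)*30 = -3 + (30 + 30*h) = 27 + 30*h)
Z - W(14, -37) = 287983 - (27 + 30*(-37)) = 287983 - (27 - 1110) = 287983 - 1*(-1083) = 287983 + 1083 = 289066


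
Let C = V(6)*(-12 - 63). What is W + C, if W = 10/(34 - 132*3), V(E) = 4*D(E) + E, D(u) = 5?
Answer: -352955/181 ≈ -1950.0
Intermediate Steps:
V(E) = 20 + E (V(E) = 4*5 + E = 20 + E)
C = -1950 (C = (20 + 6)*(-12 - 63) = 26*(-75) = -1950)
W = -5/181 (W = 10/(34 - 396) = 10/(-362) = 10*(-1/362) = -5/181 ≈ -0.027624)
W + C = -5/181 - 1950 = -352955/181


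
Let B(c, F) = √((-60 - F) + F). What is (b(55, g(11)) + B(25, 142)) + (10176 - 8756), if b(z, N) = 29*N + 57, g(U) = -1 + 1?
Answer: 1477 + 2*I*√15 ≈ 1477.0 + 7.746*I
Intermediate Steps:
g(U) = 0
b(z, N) = 57 + 29*N
B(c, F) = 2*I*√15 (B(c, F) = √(-60) = 2*I*√15)
(b(55, g(11)) + B(25, 142)) + (10176 - 8756) = ((57 + 29*0) + 2*I*√15) + (10176 - 8756) = ((57 + 0) + 2*I*√15) + 1420 = (57 + 2*I*√15) + 1420 = 1477 + 2*I*√15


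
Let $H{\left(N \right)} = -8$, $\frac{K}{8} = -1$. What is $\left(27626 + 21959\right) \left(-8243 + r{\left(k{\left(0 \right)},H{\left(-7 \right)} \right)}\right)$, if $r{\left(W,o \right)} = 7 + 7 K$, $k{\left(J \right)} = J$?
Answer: $-411158820$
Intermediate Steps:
$K = -8$ ($K = 8 \left(-1\right) = -8$)
$r{\left(W,o \right)} = -49$ ($r{\left(W,o \right)} = 7 + 7 \left(-8\right) = 7 - 56 = -49$)
$\left(27626 + 21959\right) \left(-8243 + r{\left(k{\left(0 \right)},H{\left(-7 \right)} \right)}\right) = \left(27626 + 21959\right) \left(-8243 - 49\right) = 49585 \left(-8292\right) = -411158820$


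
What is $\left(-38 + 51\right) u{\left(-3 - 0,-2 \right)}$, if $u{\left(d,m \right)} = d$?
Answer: $-39$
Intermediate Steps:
$\left(-38 + 51\right) u{\left(-3 - 0,-2 \right)} = \left(-38 + 51\right) \left(-3 - 0\right) = 13 \left(-3 + 0\right) = 13 \left(-3\right) = -39$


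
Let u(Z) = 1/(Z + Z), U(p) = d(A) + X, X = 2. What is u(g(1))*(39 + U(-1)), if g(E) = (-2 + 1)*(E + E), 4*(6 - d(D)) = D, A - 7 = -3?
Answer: -23/2 ≈ -11.500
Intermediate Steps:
A = 4 (A = 7 - 3 = 4)
d(D) = 6 - D/4
g(E) = -2*E
U(p) = 7 (U(p) = (6 - ¼*4) + 2 = (6 - 1) + 2 = 5 + 2 = 7)
u(Z) = 1/(2*Z)
u(g(1))*(39 + U(-1)) = (1/(2*((-2*1))))*(39 + 7) = ((½)/(-2))*46 = ((½)*(-½))*46 = -¼*46 = -23/2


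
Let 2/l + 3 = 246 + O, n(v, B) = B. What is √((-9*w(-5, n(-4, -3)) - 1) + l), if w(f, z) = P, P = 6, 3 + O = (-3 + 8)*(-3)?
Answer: I*√12373/15 ≈ 7.4156*I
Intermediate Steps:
O = -18 (O = -3 + (-3 + 8)*(-3) = -3 + 5*(-3) = -3 - 15 = -18)
w(f, z) = 6
l = 2/225 (l = 2/(-3 + (246 - 18)) = 2/(-3 + 228) = 2/225 ≈ 0.0088889)
√((-9*w(-5, n(-4, -3)) - 1) + l) = √((-9*6 - 1) + 2/225) = √((-54 - 1) + 2/225) = √(-55 + 2/225) = √(-12373/225) = I*√12373/15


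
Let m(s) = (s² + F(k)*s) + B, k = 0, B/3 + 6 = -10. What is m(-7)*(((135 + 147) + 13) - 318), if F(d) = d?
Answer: -23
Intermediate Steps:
B = -48 (B = -18 + 3*(-10) = -18 - 30 = -48)
m(s) = -48 + s² (m(s) = (s² + 0*s) - 48 = (s² + 0) - 48 = s² - 48 = -48 + s²)
m(-7)*(((135 + 147) + 13) - 318) = (-48 + (-7)²)*(((135 + 147) + 13) - 318) = (-48 + 49)*((282 + 13) - 318) = 1*(295 - 318) = 1*(-23) = -23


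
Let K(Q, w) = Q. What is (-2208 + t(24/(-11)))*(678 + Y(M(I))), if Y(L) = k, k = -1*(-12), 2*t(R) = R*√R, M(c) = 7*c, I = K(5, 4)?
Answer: -1523520 - 16560*I*√66/121 ≈ -1.5235e+6 - 1111.9*I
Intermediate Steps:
I = 5
t(R) = R^(3/2)/2 (t(R) = (R*√R)/2 = R^(3/2)/2)
k = 12
Y(L) = 12
(-2208 + t(24/(-11)))*(678 + Y(M(I))) = (-2208 + (24/(-11))^(3/2)/2)*(678 + 12) = (-2208 + (24*(-1/11))^(3/2)/2)*690 = (-2208 + (-24/11)^(3/2)/2)*690 = (-2208 + (-48*I*√66/121)/2)*690 = (-2208 - 24*I*√66/121)*690 = -1523520 - 16560*I*√66/121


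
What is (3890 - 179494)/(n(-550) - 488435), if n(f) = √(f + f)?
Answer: 17154227948/47713750065 + 351208*I*√11/47713750065 ≈ 0.35952 + 2.4413e-5*I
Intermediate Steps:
n(f) = √2*√f (n(f) = √(2*f) = √2*√f)
(3890 - 179494)/(n(-550) - 488435) = (3890 - 179494)/(√2*√(-550) - 488435) = -175604/(√2*(5*I*√22) - 488435) = -175604/(10*I*√11 - 488435) = -175604/(-488435 + 10*I*√11)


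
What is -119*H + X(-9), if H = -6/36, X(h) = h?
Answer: 65/6 ≈ 10.833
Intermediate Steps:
H = -⅙ (H = -6*1/36 = -⅙ ≈ -0.16667)
-119*H + X(-9) = -119*(-⅙) - 9 = 119/6 - 9 = 65/6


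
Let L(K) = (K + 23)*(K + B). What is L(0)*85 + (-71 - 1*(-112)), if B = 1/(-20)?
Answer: -227/4 ≈ -56.750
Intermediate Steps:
B = -1/20 ≈ -0.050000
L(K) = (23 + K)*(-1/20 + K) (L(K) = (K + 23)*(K - 1/20) = (23 + K)*(-1/20 + K))
L(0)*85 + (-71 - 1*(-112)) = (-23/20 + 0² + (459/20)*0)*85 + (-71 - 1*(-112)) = (-23/20 + 0 + 0)*85 + (-71 + 112) = -23/20*85 + 41 = -391/4 + 41 = -227/4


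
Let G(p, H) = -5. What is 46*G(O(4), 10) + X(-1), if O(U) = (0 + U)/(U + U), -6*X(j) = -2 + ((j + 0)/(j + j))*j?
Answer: -2755/12 ≈ -229.58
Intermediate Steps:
X(j) = 1/3 - j/12 (X(j) = -(-2 + ((j + 0)/(j + j))*j)/6 = -(-2 + (j/((2*j)))*j)/6 = -(-2 + (j*(1/(2*j)))*j)/6 = -(-2 + j/2)/6 = 1/3 - j/12)
O(U) = 1/2 (O(U) = U/((2*U)) = U*(1/(2*U)) = 1/2)
46*G(O(4), 10) + X(-1) = 46*(-5) + (1/3 - 1/12*(-1)) = -230 + (1/3 + 1/12) = -230 + 5/12 = -2755/12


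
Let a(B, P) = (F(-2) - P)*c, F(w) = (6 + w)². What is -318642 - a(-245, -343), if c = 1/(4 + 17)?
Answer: -6691841/21 ≈ -3.1866e+5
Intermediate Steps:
c = 1/21 ≈ 0.047619
a(B, P) = 16/21 - P/21 (a(B, P) = ((6 - 2)² - P)*(1/21) = (4² - P)*(1/21) = (16 - P)*(1/21) = 16/21 - P/21)
-318642 - a(-245, -343) = -318642 - (16/21 - 1/21*(-343)) = -318642 - (16/21 + 49/3) = -318642 - 1*359/21 = -318642 - 359/21 = -6691841/21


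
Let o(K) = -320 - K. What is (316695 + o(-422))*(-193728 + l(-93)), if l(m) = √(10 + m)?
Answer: -61372449216 + 316797*I*√83 ≈ -6.1372e+10 + 2.8862e+6*I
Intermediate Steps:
(316695 + o(-422))*(-193728 + l(-93)) = (316695 + (-320 - 1*(-422)))*(-193728 + √(10 - 93)) = (316695 + (-320 + 422))*(-193728 + √(-83)) = (316695 + 102)*(-193728 + I*√83) = 316797*(-193728 + I*√83) = -61372449216 + 316797*I*√83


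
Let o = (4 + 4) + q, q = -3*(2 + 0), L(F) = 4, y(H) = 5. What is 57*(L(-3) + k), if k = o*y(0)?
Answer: 798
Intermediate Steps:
q = -6 (q = -3*2 = -6)
o = 2 (o = (4 + 4) - 6 = 8 - 6 = 2)
k = 10 (k = 2*5 = 10)
57*(L(-3) + k) = 57*(4 + 10) = 57*14 = 798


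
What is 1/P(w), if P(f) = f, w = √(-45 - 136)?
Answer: -I*√181/181 ≈ -0.074329*I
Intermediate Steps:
w = I*√181 (w = √(-181) = I*√181 ≈ 13.454*I)
1/P(w) = 1/(I*√181) = -I*√181/181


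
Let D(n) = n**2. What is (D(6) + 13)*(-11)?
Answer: -539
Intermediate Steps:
(D(6) + 13)*(-11) = (6**2 + 13)*(-11) = (36 + 13)*(-11) = 49*(-11) = -539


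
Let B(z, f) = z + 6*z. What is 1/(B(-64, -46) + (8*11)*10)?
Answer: 1/432 ≈ 0.0023148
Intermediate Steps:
B(z, f) = 7*z
1/(B(-64, -46) + (8*11)*10) = 1/(7*(-64) + (8*11)*10) = 1/(-448 + 88*10) = 1/(-448 + 880) = 1/432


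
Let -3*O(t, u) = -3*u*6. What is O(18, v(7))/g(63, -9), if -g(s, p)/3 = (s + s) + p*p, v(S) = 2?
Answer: -4/207 ≈ -0.019324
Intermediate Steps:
O(t, u) = 6*u (O(t, u) = -(-3*u)*6/3 = -(-6)*u = 6*u)
g(s, p) = -6*s - 3*p² (g(s, p) = -3*((s + s) + p*p) = -3*(2*s + p²) = -3*(p² + 2*s) = -6*s - 3*p²)
O(18, v(7))/g(63, -9) = (6*2)/(-6*63 - 3*(-9)²) = 12/(-378 - 3*81) = 12/(-378 - 243) = 12/(-621) = 12*(-1/621) = -4/207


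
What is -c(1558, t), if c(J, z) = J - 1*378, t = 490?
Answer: -1180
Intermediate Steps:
c(J, z) = -378 + J (c(J, z) = J - 378 = -378 + J)
-c(1558, t) = -(-378 + 1558) = -1*1180 = -1180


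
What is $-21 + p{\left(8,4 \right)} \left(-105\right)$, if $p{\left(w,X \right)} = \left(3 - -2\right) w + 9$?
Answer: $-5166$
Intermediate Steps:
$p{\left(w,X \right)} = 9 + 5 w$ ($p{\left(w,X \right)} = \left(3 + 2\right) w + 9 = 5 w + 9 = 9 + 5 w$)
$-21 + p{\left(8,4 \right)} \left(-105\right) = -21 + \left(9 + 5 \cdot 8\right) \left(-105\right) = -21 + \left(9 + 40\right) \left(-105\right) = -21 + 49 \left(-105\right) = -21 - 5145 = -5166$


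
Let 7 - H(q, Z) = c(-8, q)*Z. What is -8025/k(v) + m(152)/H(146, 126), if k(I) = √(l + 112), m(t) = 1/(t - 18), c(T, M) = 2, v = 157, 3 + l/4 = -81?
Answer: -1/32830 + 8025*I*√14/56 ≈ -3.046e-5 + 536.19*I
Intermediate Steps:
l = -336 (l = -12 + 4*(-81) = -12 - 324 = -336)
m(t) = 1/(-18 + t)
H(q, Z) = 7 - 2*Z
k(I) = 4*I*√14 (k(I) = √(-336 + 112) = √(-224) = 4*I*√14)
-8025/k(v) + m(152)/H(146, 126) = -8025*(-I*√14/56) + 1/((-18 + 152)*(7 - 2*126)) = -(-8025)*I*√14/56 + 1/(134*(7 - 252)) = 8025*I*√14/56 + (1/134)/(-245) = 8025*I*√14/56 + (1/134)*(-1/245) = 8025*I*√14/56 - 1/32830 = -1/32830 + 8025*I*√14/56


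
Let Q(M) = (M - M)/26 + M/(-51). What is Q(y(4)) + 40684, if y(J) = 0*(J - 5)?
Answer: 40684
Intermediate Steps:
y(J) = 0 (y(J) = 0*(-5 + J) = 0)
Q(M) = -M/51 (Q(M) = 0*(1/26) + M*(-1/51) = 0 - M/51 = -M/51)
Q(y(4)) + 40684 = -1/51*0 + 40684 = 0 + 40684 = 40684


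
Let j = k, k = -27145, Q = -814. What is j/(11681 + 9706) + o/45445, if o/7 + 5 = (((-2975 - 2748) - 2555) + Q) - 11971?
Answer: -4387673737/971932215 ≈ -4.5144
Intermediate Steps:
j = -27145
o = -147476 (o = -35 + 7*((((-2975 - 2748) - 2555) - 814) - 11971) = -35 + 7*(((-5723 - 2555) - 814) - 11971) = -35 + 7*((-8278 - 814) - 11971) = -35 + 7*(-9092 - 11971) = -35 + 7*(-21063) = -35 - 147441 = -147476)
j/(11681 + 9706) + o/45445 = -27145/(11681 + 9706) - 147476/45445 = -27145/21387 - 147476*1/45445 = -27145*1/21387 - 147476/45445 = -27145/21387 - 147476/45445 = -4387673737/971932215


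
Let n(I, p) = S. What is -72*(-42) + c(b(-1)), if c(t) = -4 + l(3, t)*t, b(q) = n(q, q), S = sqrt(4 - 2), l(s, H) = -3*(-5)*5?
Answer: 3020 + 75*sqrt(2) ≈ 3126.1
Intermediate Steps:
l(s, H) = 75 (l(s, H) = 15*5 = 75)
S = sqrt(2) ≈ 1.4142
n(I, p) = sqrt(2)
b(q) = sqrt(2)
c(t) = -4 + 75*t
-72*(-42) + c(b(-1)) = -72*(-42) + (-4 + 75*sqrt(2)) = 3024 + (-4 + 75*sqrt(2)) = 3020 + 75*sqrt(2)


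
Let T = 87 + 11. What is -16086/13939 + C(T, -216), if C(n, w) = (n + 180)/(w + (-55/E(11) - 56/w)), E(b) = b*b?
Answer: -1091884767/447511595 ≈ -2.4399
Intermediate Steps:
T = 98
E(b) = b**2
C(n, w) = (180 + n)/(-5/11 + w - 56/w) (C(n, w) = (n + 180)/(w + (-55/(11**2) - 56/w)) = (180 + n)/(w + (-55/121 - 56/w)) = (180 + n)/(w + (-55*1/121 - 56/w)) = (180 + n)/(w + (-5/11 - 56/w)) = (180 + n)/(-5/11 + w - 56/w))
-16086/13939 + C(T, -216) = -16086/13939 + 11*(-216)*(180 + 98)/(-616 - 5*(-216) + 11*(-216)**2) = -16086*1/13939 + 11*(-216)*278/(-616 + 1080 + 11*46656) = -16086/13939 + 11*(-216)*278/(-616 + 1080 + 513216) = -16086/13939 + 11*(-216)*278/513680 = -16086/13939 + 11*(-216)*(1/513680)*278 = -16086/13939 - 41283/32105 = -1091884767/447511595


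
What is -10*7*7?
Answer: -490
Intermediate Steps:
-10*7*7 = -70*7 = -490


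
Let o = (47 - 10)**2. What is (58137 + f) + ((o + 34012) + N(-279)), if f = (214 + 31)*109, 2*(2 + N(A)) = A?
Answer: 240163/2 ≈ 1.2008e+5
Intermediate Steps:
N(A) = -2 + A/2
o = 1369 (o = 37**2 = 1369)
f = 26705 (f = 245*109 = 26705)
(58137 + f) + ((o + 34012) + N(-279)) = (58137 + 26705) + ((1369 + 34012) + (-2 + (1/2)*(-279))) = 84842 + (35381 + (-2 - 279/2)) = 84842 + (35381 - 283/2) = 84842 + 70479/2 = 240163/2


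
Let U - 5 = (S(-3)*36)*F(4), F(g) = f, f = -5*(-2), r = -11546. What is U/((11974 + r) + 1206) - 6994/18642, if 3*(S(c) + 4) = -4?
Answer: -1812601/1171578 ≈ -1.5471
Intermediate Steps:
S(c) = -16/3 (S(c) = -4 + (⅓)*(-4) = -4 - 4/3 = -16/3)
f = 10
F(g) = 10
U = -1915 (U = 5 - 16/3*36*10 = 5 - 192*10 = 5 - 1920 = -1915)
U/((11974 + r) + 1206) - 6994/18642 = -1915/((11974 - 11546) + 1206) - 6994/18642 = -1915/(428 + 1206) - 6994*1/18642 = -1915/1634 - 269/717 = -1812601/1171578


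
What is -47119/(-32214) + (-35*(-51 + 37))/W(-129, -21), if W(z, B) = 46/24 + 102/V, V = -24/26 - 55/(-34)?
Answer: 83975887451/17655494766 ≈ 4.7564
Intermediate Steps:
V = 307/442 (V = -24*1/26 - 55*(-1/34) = -12/13 + 55/34 = 307/442 ≈ 0.69457)
W(z, B) = 548069/3684 (W(z, B) = 46/24 + 102/(307/442) = 46*(1/24) + 102*(442/307) = 23/12 + 45084/307 = 548069/3684)
-47119/(-32214) + (-35*(-51 + 37))/W(-129, -21) = -47119/(-32214) + (-35*(-51 + 37))/(548069/3684) = -47119*(-1/32214) - 35*(-14)*(3684/548069) = 47119/32214 + 490*(3684/548069) = 47119/32214 + 1805160/548069 = 83975887451/17655494766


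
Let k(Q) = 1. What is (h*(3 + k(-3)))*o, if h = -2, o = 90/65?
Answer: -144/13 ≈ -11.077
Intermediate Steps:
o = 18/13 (o = 90*(1/65) = 18/13 ≈ 1.3846)
(h*(3 + k(-3)))*o = -2*(3 + 1)*(18/13) = -2*4*(18/13) = -8*18/13 = -144/13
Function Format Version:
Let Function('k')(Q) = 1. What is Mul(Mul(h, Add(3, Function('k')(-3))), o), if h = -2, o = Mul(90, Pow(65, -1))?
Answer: Rational(-144, 13) ≈ -11.077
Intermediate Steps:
o = Rational(18, 13) (o = Mul(90, Rational(1, 65)) = Rational(18, 13) ≈ 1.3846)
Mul(Mul(h, Add(3, Function('k')(-3))), o) = Mul(Mul(-2, Add(3, 1)), Rational(18, 13)) = Mul(Mul(-2, 4), Rational(18, 13)) = Mul(-8, Rational(18, 13)) = Rational(-144, 13)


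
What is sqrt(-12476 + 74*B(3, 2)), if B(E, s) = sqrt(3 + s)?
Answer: sqrt(-12476 + 74*sqrt(5)) ≈ 110.95*I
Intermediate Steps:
sqrt(-12476 + 74*B(3, 2)) = sqrt(-12476 + 74*sqrt(3 + 2)) = sqrt(-12476 + 74*sqrt(5))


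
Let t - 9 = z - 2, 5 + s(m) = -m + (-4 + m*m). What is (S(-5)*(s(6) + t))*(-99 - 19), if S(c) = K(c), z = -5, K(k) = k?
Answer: 13570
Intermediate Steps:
S(c) = c
s(m) = -9 + m² - m (s(m) = -5 + (-m + (-4 + m*m)) = -5 + (-m + (-4 + m²)) = -5 + (-4 + m² - m) = -9 + m² - m)
t = 2 (t = 9 + (-5 - 2) = 9 - 7 = 2)
(S(-5)*(s(6) + t))*(-99 - 19) = (-5*((-9 + 6² - 1*6) + 2))*(-99 - 19) = -5*((-9 + 36 - 6) + 2)*(-118) = -5*(21 + 2)*(-118) = -5*23*(-118) = -115*(-118) = 13570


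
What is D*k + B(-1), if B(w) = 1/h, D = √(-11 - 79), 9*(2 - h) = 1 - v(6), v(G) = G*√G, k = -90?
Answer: 153/73 - 54*√6/73 - 270*I*√10 ≈ 0.28394 - 853.82*I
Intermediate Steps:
v(G) = G^(3/2)
h = 17/9 + 2*√6/3 (h = 2 - (1 - 6^(3/2))/9 = 2 - (1 - 6*√6)/9 = 2 + (-⅑ + 2*√6/3) = 17/9 + 2*√6/3 ≈ 3.5219)
D = 3*I*√10 (D = √(-90) = 3*I*√10 ≈ 9.4868*I)
B(w) = 1/(17/9 + 2*√6/3)
D*k + B(-1) = (3*I*√10)*(-90) + (153/73 - 54*√6/73) = -270*I*√10 + (153/73 - 54*√6/73) = 153/73 - 54*√6/73 - 270*I*√10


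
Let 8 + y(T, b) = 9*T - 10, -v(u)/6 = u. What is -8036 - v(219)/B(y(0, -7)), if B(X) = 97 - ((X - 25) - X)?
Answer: -489539/61 ≈ -8025.2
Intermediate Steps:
v(u) = -6*u
y(T, b) = -18 + 9*T (y(T, b) = -8 + (9*T - 10) = -8 + (-10 + 9*T) = -18 + 9*T)
B(X) = 122 (B(X) = 97 - ((-25 + X) - X) = 97 - 1*(-25) = 97 + 25 = 122)
-8036 - v(219)/B(y(0, -7)) = -8036 - (-6*219)/122 = -8036 - (-1314)/122 = -8036 - 1*(-657/61) = -8036 + 657/61 = -489539/61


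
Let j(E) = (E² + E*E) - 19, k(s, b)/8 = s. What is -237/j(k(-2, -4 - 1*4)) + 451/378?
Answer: 132757/186354 ≈ 0.71239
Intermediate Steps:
k(s, b) = 8*s
j(E) = -19 + 2*E² (j(E) = (E² + E²) - 19 = 2*E² - 19 = -19 + 2*E²)
-237/j(k(-2, -4 - 1*4)) + 451/378 = -237/(-19 + 2*(8*(-2))²) + 451/378 = -237/(-19 + 2*(-16)²) + 451*(1/378) = -237/(-19 + 2*256) + 451/378 = -237/(-19 + 512) + 451/378 = -237/493 + 451/378 = 132757/186354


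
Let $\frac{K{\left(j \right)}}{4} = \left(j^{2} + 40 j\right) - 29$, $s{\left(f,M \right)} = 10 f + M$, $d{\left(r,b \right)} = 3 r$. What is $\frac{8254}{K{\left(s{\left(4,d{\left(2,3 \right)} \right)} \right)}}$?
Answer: $\frac{4127}{7854} \approx 0.52547$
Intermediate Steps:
$s{\left(f,M \right)} = M + 10 f$
$K{\left(j \right)} = -116 + 4 j^{2} + 160 j$ ($K{\left(j \right)} = 4 \left(\left(j^{2} + 40 j\right) - 29\right) = 4 \left(-29 + j^{2} + 40 j\right) = -116 + 4 j^{2} + 160 j$)
$\frac{8254}{K{\left(s{\left(4,d{\left(2,3 \right)} \right)} \right)}} = \frac{8254}{-116 + 4 \left(3 \cdot 2 + 10 \cdot 4\right)^{2} + 160 \left(3 \cdot 2 + 10 \cdot 4\right)} = \frac{8254}{-116 + 4 \left(6 + 40\right)^{2} + 160 \left(6 + 40\right)} = \frac{8254}{-116 + 4 \cdot 46^{2} + 160 \cdot 46} = \frac{8254}{-116 + 4 \cdot 2116 + 7360} = \frac{8254}{-116 + 8464 + 7360} = \frac{8254}{15708} = 8254 \cdot \frac{1}{15708} = \frac{4127}{7854}$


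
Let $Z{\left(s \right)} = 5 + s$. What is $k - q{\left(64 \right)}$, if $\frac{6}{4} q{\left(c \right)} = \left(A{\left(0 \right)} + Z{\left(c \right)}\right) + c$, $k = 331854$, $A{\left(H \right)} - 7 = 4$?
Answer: $331758$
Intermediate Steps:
$A{\left(H \right)} = 11$ ($A{\left(H \right)} = 7 + 4 = 11$)
$q{\left(c \right)} = \frac{32}{3} + \frac{4 c}{3}$ ($q{\left(c \right)} = \frac{2 \left(\left(11 + \left(5 + c\right)\right) + c\right)}{3} = \frac{2 \left(\left(16 + c\right) + c\right)}{3} = \frac{2 \left(16 + 2 c\right)}{3} = \frac{32}{3} + \frac{4 c}{3}$)
$k - q{\left(64 \right)} = 331854 - \left(\frac{32}{3} + \frac{4}{3} \cdot 64\right) = 331854 - \left(\frac{32}{3} + \frac{256}{3}\right) = 331854 - 96 = 331758$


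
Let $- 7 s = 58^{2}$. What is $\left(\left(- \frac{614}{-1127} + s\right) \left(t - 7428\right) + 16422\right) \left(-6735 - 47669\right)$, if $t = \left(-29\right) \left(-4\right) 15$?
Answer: $- \frac{24059459525208}{161} \approx -1.4944 \cdot 10^{11}$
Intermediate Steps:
$t = 1740$ ($t = 116 \cdot 15 = 1740$)
$s = - \frac{3364}{7}$ ($s = - \frac{58^{2}}{7} = \left(- \frac{1}{7}\right) 3364 = - \frac{3364}{7} \approx -480.57$)
$\left(\left(- \frac{614}{-1127} + s\right) \left(t - 7428\right) + 16422\right) \left(-6735 - 47669\right) = \left(\left(- \frac{614}{-1127} - \frac{3364}{7}\right) \left(1740 - 7428\right) + 16422\right) \left(-6735 - 47669\right) = \left(\left(\left(-614\right) \left(- \frac{1}{1127}\right) - \frac{3364}{7}\right) \left(-5688\right) + 16422\right) \left(-54404\right) = \left(\left(\frac{614}{1127} - \frac{3364}{7}\right) \left(-5688\right) + 16422\right) \left(-54404\right) = \left(\left(- \frac{540990}{1127}\right) \left(-5688\right) + 16422\right) \left(-54404\right) = \left(\frac{3077151120}{1127} + 16422\right) \left(-54404\right) = \frac{3095658714}{1127} \left(-54404\right) = - \frac{24059459525208}{161}$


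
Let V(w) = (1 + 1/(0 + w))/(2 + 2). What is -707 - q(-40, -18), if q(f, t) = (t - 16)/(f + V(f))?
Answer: -4502667/6361 ≈ -707.86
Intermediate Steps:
V(w) = ¼ + 1/(4*w) (V(w) = (1 + 1/w)/4 = (1 + 1/w)*(¼) = ¼ + 1/(4*w))
q(f, t) = (-16 + t)/(f + (1 + f)/(4*f)) (q(f, t) = (t - 16)/(f + (1 + f)/(4*f)) = (-16 + t)/(f + (1 + f)/(4*f)))
-707 - q(-40, -18) = -707 - 4*(-40)*(-16 - 18)/(1 - 40 + 4*(-40)²) = -707 - 4*(-40)*(-34)/(1 - 40 + 4*1600) = -707 - 4*(-40)*(-34)/(1 - 40 + 6400) = -707 - 4*(-40)*(-34)/6361 = -707 - 1*5440/6361 = -707 - 5440/6361 = -4502667/6361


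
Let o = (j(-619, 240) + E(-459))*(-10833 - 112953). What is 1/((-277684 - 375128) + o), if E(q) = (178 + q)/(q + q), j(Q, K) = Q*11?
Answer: 51/42950576725 ≈ 1.1874e-9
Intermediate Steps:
j(Q, K) = 11*Q
E(q) = (178 + q)/(2*q) (E(q) = (178 + q)/((2*q)) = (178 + q)*(1/(2*q)) = (178 + q)/(2*q))
o = 42983870137/51 (o = (11*(-619) + (½)*(178 - 459)/(-459))*(-10833 - 112953) = (-6809 + (½)*(-1/459)*(-281))*(-123786) = (-6809 + 281/918)*(-123786) = -6250381/918*(-123786) = 42983870137/51 ≈ 8.4282e+8)
1/((-277684 - 375128) + o) = 1/((-277684 - 375128) + 42983870137/51) = 1/(-652812 + 42983870137/51) = 1/(42950576725/51) = 51/42950576725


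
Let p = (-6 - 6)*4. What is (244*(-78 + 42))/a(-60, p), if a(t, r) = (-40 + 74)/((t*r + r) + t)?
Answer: -12174624/17 ≈ -7.1615e+5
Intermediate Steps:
p = -48 (p = -12*4 = -48)
a(t, r) = 34/(r + t + r*t) (a(t, r) = 34/((r*t + r) + t) = 34/((r + r*t) + t) = 34/(r + t + r*t))
(244*(-78 + 42))/a(-60, p) = (244*(-78 + 42))/((34/(-48 - 60 - 48*(-60)))) = (244*(-36))/((34/(-48 - 60 + 2880))) = -8784/(34/2772) = -8784/(34*(1/2772)) = -8784/17/1386 = -8784*1386/17 = -12174624/17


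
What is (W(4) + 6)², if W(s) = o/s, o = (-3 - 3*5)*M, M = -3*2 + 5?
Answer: 441/4 ≈ 110.25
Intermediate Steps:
M = -1 (M = -6 + 5 = -1)
o = 18 (o = (-3 - 3*5)*(-1) = (-3 - 15)*(-1) = -18*(-1) = 18)
W(s) = 18/s
(W(4) + 6)² = (18/4 + 6)² = (18*(¼) + 6)² = (9/2 + 6)² = (21/2)² = 441/4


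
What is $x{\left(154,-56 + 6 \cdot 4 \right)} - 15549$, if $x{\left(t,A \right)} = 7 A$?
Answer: $-15773$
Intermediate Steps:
$x{\left(154,-56 + 6 \cdot 4 \right)} - 15549 = 7 \left(-56 + 6 \cdot 4\right) - 15549 = 7 \left(-56 + 24\right) - 15549 = 7 \left(-32\right) - 15549 = -224 - 15549 = -15773$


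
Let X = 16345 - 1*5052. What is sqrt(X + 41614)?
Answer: sqrt(52907) ≈ 230.02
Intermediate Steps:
X = 11293 (X = 16345 - 5052 = 11293)
sqrt(X + 41614) = sqrt(11293 + 41614) = sqrt(52907)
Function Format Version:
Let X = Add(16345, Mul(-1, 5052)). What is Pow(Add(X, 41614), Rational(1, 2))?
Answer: Pow(52907, Rational(1, 2)) ≈ 230.02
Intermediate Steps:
X = 11293 (X = Add(16345, -5052) = 11293)
Pow(Add(X, 41614), Rational(1, 2)) = Pow(Add(11293, 41614), Rational(1, 2)) = Pow(52907, Rational(1, 2))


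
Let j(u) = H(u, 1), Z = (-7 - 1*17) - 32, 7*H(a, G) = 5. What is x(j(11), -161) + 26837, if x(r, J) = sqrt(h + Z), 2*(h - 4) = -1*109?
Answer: 26837 + I*sqrt(426)/2 ≈ 26837.0 + 10.32*I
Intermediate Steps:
h = -101/2 (h = 4 + (-1*109)/2 = 4 + (1/2)*(-109) = 4 - 109/2 = -101/2 ≈ -50.500)
H(a, G) = 5/7 (H(a, G) = (1/7)*5 = 5/7)
Z = -56 (Z = (-7 - 17) - 32 = -24 - 32 = -56)
j(u) = 5/7
x(r, J) = I*sqrt(426)/2 (x(r, J) = sqrt(-101/2 - 56) = sqrt(-213/2) = I*sqrt(426)/2)
x(j(11), -161) + 26837 = I*sqrt(426)/2 + 26837 = 26837 + I*sqrt(426)/2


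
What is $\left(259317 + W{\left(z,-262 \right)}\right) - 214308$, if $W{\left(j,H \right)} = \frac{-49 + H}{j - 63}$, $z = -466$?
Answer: $\frac{23810072}{529} \approx 45010.0$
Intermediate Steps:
$W{\left(j,H \right)} = \frac{-49 + H}{-63 + j}$
$\left(259317 + W{\left(z,-262 \right)}\right) - 214308 = \left(259317 + \frac{-49 - 262}{-63 - 466}\right) - 214308 = \left(259317 + \frac{1}{-529} \left(-311\right)\right) - 214308 = \left(259317 - - \frac{311}{529}\right) - 214308 = \left(259317 + \frac{311}{529}\right) - 214308 = \frac{137179004}{529} - 214308 = \frac{23810072}{529}$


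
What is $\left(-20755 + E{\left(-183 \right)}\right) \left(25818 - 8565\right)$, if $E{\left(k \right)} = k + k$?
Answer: $-364400613$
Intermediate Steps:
$E{\left(k \right)} = 2 k$
$\left(-20755 + E{\left(-183 \right)}\right) \left(25818 - 8565\right) = \left(-20755 + 2 \left(-183\right)\right) \left(25818 - 8565\right) = \left(-20755 - 366\right) 17253 = \left(-21121\right) 17253 = -364400613$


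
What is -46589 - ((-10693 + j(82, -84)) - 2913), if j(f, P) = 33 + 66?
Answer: -33082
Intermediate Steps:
j(f, P) = 99
-46589 - ((-10693 + j(82, -84)) - 2913) = -46589 - ((-10693 + 99) - 2913) = -46589 - (-10594 - 2913) = -46589 - 1*(-13507) = -46589 + 13507 = -33082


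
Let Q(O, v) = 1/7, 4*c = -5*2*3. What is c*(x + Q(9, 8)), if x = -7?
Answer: 360/7 ≈ 51.429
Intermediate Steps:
c = -15/2 (c = (-5*2*3)/4 = (-10*3)/4 = (1/4)*(-30) = -15/2 ≈ -7.5000)
Q(O, v) = 1/7
c*(x + Q(9, 8)) = -15*(-7 + 1/7)/2 = -15/2*(-48/7) = 360/7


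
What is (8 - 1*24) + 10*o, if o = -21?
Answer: -226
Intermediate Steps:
(8 - 1*24) + 10*o = (8 - 1*24) + 10*(-21) = (8 - 24) - 210 = -16 - 210 = -226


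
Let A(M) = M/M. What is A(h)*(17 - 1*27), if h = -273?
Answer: -10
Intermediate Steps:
A(M) = 1
A(h)*(17 - 1*27) = 1*(17 - 1*27) = 1*(17 - 27) = 1*(-10) = -10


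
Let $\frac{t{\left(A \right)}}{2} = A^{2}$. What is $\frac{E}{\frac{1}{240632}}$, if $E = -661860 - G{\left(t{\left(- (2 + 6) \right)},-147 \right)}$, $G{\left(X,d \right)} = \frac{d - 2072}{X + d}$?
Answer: $- \frac{3026563177288}{19} \approx -1.5929 \cdot 10^{11}$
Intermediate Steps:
$t{\left(A \right)} = 2 A^{2}$
$G{\left(X,d \right)} = \frac{-2072 + d}{X + d}$
$E = - \frac{12577559}{19}$ ($E = -661860 - \frac{-2072 - 147}{2 \left(- (2 + 6)\right)^{2} - 147} = -661860 - \frac{1}{2 \left(\left(-1\right) 8\right)^{2} - 147} \left(-2219\right) = -661860 - \frac{1}{2 \left(-8\right)^{2} - 147} \left(-2219\right) = -661860 - \frac{1}{2 \cdot 64 - 147} \left(-2219\right) = -661860 - \frac{1}{128 - 147} \left(-2219\right) = -661860 - \frac{1}{-19} \left(-2219\right) = -661860 - \left(- \frac{1}{19}\right) \left(-2219\right) = -661860 - \frac{2219}{19} = - \frac{12577559}{19} \approx -6.6198 \cdot 10^{5}$)
$\frac{E}{\frac{1}{240632}} = - \frac{12577559}{19 \cdot \frac{1}{240632}} = - \frac{12577559 \frac{1}{\frac{1}{240632}}}{19} = \left(- \frac{12577559}{19}\right) 240632 = - \frac{3026563177288}{19}$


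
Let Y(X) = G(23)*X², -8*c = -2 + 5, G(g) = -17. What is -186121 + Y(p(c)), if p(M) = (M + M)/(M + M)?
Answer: -186138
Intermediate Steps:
c = -3/8 (c = -(-2 + 5)/8 = -⅛*3 = -3/8 ≈ -0.37500)
p(M) = 1 (p(M) = (2*M)/((2*M)) = (2*M)*(1/(2*M)) = 1)
Y(X) = -17*X²
-186121 + Y(p(c)) = -186121 - 17*1² = -186121 - 17*1 = -186121 - 17 = -186138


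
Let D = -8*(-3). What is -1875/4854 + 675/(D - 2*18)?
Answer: -183275/3236 ≈ -56.636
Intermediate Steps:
D = 24
-1875/4854 + 675/(D - 2*18) = -1875/4854 + 675/(24 - 2*18) = -1875*1/4854 + 675/(24 - 36) = -625/1618 + 675/(-12) = -625/1618 + 675*(-1/12) = -625/1618 - 225/4 = -183275/3236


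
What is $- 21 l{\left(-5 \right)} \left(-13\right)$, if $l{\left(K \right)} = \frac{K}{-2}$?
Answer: $\frac{1365}{2} \approx 682.5$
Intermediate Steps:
$l{\left(K \right)} = - \frac{K}{2}$ ($l{\left(K \right)} = K \left(- \frac{1}{2}\right) = - \frac{K}{2}$)
$- 21 l{\left(-5 \right)} \left(-13\right) = - 21 \left(\left(- \frac{1}{2}\right) \left(-5\right)\right) \left(-13\right) = \left(-21\right) \frac{5}{2} \left(-13\right) = \left(- \frac{105}{2}\right) \left(-13\right) = \frac{1365}{2}$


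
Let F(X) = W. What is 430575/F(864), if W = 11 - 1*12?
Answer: -430575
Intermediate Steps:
W = -1 (W = 11 - 12 = -1)
F(X) = -1
430575/F(864) = 430575/(-1) = 430575*(-1) = -430575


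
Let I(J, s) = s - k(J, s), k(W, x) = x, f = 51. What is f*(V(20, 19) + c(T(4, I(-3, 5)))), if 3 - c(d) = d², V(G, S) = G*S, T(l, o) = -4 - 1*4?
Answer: 16269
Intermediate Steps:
I(J, s) = 0 (I(J, s) = s - s = 0)
T(l, o) = -8 (T(l, o) = -4 - 4 = -8)
c(d) = 3 - d²
f*(V(20, 19) + c(T(4, I(-3, 5)))) = 51*(20*19 + (3 - 1*(-8)²)) = 51*(380 + (3 - 1*64)) = 51*(380 + (3 - 64)) = 51*(380 - 61) = 51*319 = 16269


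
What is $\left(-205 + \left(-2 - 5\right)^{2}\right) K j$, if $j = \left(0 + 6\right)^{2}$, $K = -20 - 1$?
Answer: $117936$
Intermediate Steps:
$K = -21$ ($K = -20 - 1 = -21$)
$j = 36$ ($j = 6^{2} = 36$)
$\left(-205 + \left(-2 - 5\right)^{2}\right) K j = \left(-205 + \left(-2 - 5\right)^{2}\right) \left(\left(-21\right) 36\right) = \left(-205 + \left(-7\right)^{2}\right) \left(-756\right) = \left(-205 + 49\right) \left(-756\right) = \left(-156\right) \left(-756\right) = 117936$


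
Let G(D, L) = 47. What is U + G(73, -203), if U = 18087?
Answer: 18134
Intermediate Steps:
U + G(73, -203) = 18087 + 47 = 18134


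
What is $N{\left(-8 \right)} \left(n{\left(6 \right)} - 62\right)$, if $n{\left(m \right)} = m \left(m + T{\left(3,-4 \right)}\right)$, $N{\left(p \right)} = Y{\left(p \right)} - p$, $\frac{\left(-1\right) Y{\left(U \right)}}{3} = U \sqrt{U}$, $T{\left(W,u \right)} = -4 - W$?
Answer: $-544 - 3264 i \sqrt{2} \approx -544.0 - 4616.0 i$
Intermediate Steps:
$Y{\left(U \right)} = - 3 U^{\frac{3}{2}}$ ($Y{\left(U \right)} = - 3 U \sqrt{U} = - 3 U^{\frac{3}{2}}$)
$N{\left(p \right)} = - p - 3 p^{\frac{3}{2}}$ ($N{\left(p \right)} = - 3 p^{\frac{3}{2}} - p = - p - 3 p^{\frac{3}{2}}$)
$n{\left(m \right)} = m \left(-7 + m\right)$ ($n{\left(m \right)} = m \left(m - 7\right) = m \left(-7 + m\right)$)
$N{\left(-8 \right)} \left(n{\left(6 \right)} - 62\right) = \left(\left(-1\right) \left(-8\right) - 3 \left(-8\right)^{\frac{3}{2}}\right) \left(6 \left(-7 + 6\right) - 62\right) = \left(8 - 3 \left(- 16 i \sqrt{2}\right)\right) \left(6 \left(-1\right) - 62\right) = \left(8 + 48 i \sqrt{2}\right) \left(-6 - 62\right) = \left(8 + 48 i \sqrt{2}\right) \left(-68\right) = -544 - 3264 i \sqrt{2}$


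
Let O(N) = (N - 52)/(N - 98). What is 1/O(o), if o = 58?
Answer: -20/3 ≈ -6.6667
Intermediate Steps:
O(N) = (-52 + N)/(-98 + N)
1/O(o) = 1/((-52 + 58)/(-98 + 58)) = 1/(6/(-40)) = 1/(-1/40*6) = 1/(-3/20) = -20/3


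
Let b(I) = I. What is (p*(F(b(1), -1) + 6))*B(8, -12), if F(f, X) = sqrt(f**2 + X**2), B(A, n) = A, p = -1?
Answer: -48 - 8*sqrt(2) ≈ -59.314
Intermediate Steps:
F(f, X) = sqrt(X**2 + f**2)
(p*(F(b(1), -1) + 6))*B(8, -12) = -(sqrt((-1)**2 + 1**2) + 6)*8 = -(sqrt(1 + 1) + 6)*8 = -(sqrt(2) + 6)*8 = -(6 + sqrt(2))*8 = (-6 - sqrt(2))*8 = -48 - 8*sqrt(2)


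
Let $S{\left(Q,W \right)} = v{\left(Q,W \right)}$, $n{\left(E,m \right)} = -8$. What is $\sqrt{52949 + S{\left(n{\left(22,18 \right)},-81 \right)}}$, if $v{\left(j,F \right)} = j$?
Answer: $\sqrt{52941} \approx 230.09$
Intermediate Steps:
$S{\left(Q,W \right)} = Q$
$\sqrt{52949 + S{\left(n{\left(22,18 \right)},-81 \right)}} = \sqrt{52949 - 8} = \sqrt{52941}$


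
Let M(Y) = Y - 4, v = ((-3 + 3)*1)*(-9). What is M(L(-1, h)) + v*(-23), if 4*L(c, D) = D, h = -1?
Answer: -17/4 ≈ -4.2500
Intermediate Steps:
L(c, D) = D/4
v = 0 (v = (0*1)*(-9) = 0*(-9) = 0)
M(Y) = -4 + Y
M(L(-1, h)) + v*(-23) = (-4 + (1/4)*(-1)) + 0*(-23) = (-4 - 1/4) + 0 = -17/4 + 0 = -17/4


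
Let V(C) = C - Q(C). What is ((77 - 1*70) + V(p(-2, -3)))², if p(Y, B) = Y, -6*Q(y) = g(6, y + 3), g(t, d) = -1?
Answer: 841/36 ≈ 23.361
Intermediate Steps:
Q(y) = ⅙ (Q(y) = -⅙*(-1) = ⅙)
V(C) = -⅙ + C (V(C) = C - 1*⅙ = C - ⅙ = -⅙ + C)
((77 - 1*70) + V(p(-2, -3)))² = ((77 - 1*70) + (-⅙ - 2))² = ((77 - 70) - 13/6)² = (7 - 13/6)² = (29/6)² = 841/36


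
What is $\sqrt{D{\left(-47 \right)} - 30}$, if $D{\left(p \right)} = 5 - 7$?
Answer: $4 i \sqrt{2} \approx 5.6569 i$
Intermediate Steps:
$D{\left(p \right)} = -2$
$\sqrt{D{\left(-47 \right)} - 30} = \sqrt{-2 - 30} = \sqrt{-32} = 4 i \sqrt{2}$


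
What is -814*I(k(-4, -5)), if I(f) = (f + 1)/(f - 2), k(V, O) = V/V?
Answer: 1628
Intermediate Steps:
k(V, O) = 1
I(f) = (1 + f)/(-2 + f)
-814*I(k(-4, -5)) = -814*(1 + 1)/(-2 + 1) = -814*2/(-1) = -(-814)*2 = -814*(-2) = 1628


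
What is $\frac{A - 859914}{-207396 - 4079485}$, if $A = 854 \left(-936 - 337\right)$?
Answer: $\frac{1947056}{4286881} \approx 0.45419$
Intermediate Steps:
$A = -1087142$ ($A = 854 \left(-1273\right) = -1087142$)
$\frac{A - 859914}{-207396 - 4079485} = \frac{-1087142 - 859914}{-207396 - 4079485} = - \frac{1947056}{-4286881} = \left(-1947056\right) \left(- \frac{1}{4286881}\right) = \frac{1947056}{4286881}$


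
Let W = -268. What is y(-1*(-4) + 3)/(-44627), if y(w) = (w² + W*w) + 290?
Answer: 1537/44627 ≈ 0.034441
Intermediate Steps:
y(w) = 290 + w² - 268*w (y(w) = (w² - 268*w) + 290 = 290 + w² - 268*w)
y(-1*(-4) + 3)/(-44627) = (290 + (-1*(-4) + 3)² - 268*(-1*(-4) + 3))/(-44627) = (290 + (4 + 3)² - 268*(4 + 3))*(-1/44627) = (290 + 7² - 268*7)*(-1/44627) = (290 + 49 - 1876)*(-1/44627) = -1537*(-1/44627) = 1537/44627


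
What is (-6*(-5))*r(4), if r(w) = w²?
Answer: 480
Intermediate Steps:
(-6*(-5))*r(4) = -6*(-5)*4² = 30*16 = 480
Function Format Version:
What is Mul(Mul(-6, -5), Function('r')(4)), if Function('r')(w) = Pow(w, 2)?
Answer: 480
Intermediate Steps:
Mul(Mul(-6, -5), Function('r')(4)) = Mul(Mul(-6, -5), Pow(4, 2)) = Mul(30, 16) = 480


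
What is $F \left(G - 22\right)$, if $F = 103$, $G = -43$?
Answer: $-6695$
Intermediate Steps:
$F \left(G - 22\right) = 103 \left(-43 - 22\right) = 103 \left(-65\right) = -6695$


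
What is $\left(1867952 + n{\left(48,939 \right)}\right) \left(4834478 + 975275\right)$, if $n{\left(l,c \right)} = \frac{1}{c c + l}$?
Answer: $\frac{9569256756551819017}{881769} \approx 1.0852 \cdot 10^{13}$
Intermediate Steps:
$n{\left(l,c \right)} = \frac{1}{l + c^{2}}$ ($n{\left(l,c \right)} = \frac{1}{c^{2} + l} = \frac{1}{l + c^{2}}$)
$\left(1867952 + n{\left(48,939 \right)}\right) \left(4834478 + 975275\right) = \left(1867952 + \frac{1}{48 + 939^{2}}\right) \left(4834478 + 975275\right) = \left(1867952 + \frac{1}{48 + 881721}\right) 5809753 = \left(1867952 + \frac{1}{881769}\right) 5809753 = \frac{1647102167089}{881769} \cdot 5809753 = \frac{9569256756551819017}{881769}$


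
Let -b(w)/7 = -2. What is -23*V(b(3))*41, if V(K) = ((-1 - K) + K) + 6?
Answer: -4715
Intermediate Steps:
b(w) = 14 (b(w) = -7*(-2) = 14)
V(K) = 5 (V(K) = -1 + 6 = 5)
-23*V(b(3))*41 = -23*5*41 = -115*41 = -4715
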